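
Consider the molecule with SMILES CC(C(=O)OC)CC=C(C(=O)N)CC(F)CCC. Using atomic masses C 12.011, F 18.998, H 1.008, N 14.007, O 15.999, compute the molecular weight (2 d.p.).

First, the molecular formula is C13H22FNO3 (counting implicit H from valence).
  C: 13 × 12.011 = 156.143
  F: 1 × 18.998 = 18.998
  H: 22 × 1.008 = 22.176
  N: 1 × 14.007 = 14.007
  O: 3 × 15.999 = 47.997
Sum: 13×12.011 + 1×18.998 + 22×1.008 + 1×14.007 + 3×15.999 = 259.321 → 259.32 g/mol.

259.32 g/mol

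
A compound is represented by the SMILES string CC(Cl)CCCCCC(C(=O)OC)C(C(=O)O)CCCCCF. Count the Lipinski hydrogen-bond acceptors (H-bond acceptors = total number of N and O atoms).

N atoms: 0; O atoms: 4.
Lipinski HBA = 0 + 4 = 4.

4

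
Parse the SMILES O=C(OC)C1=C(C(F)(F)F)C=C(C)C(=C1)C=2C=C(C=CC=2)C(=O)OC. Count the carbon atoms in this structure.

18

Count every carbon token in the SMILES (each C, including those in ring-closure positions and inside branches).
Carbon count: 18.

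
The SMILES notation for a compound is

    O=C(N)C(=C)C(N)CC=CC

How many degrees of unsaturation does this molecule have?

3

Degree of unsaturation = (number of rings) + (number of π bonds).
Ring closures in the SMILES: 0.
π bonds: 3 double bonds (each 1 DoU) → 3 DoU from unsaturation.
Total DoU = 0 + 3 = 3.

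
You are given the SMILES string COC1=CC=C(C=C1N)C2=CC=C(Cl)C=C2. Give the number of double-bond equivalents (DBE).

Molecular formula: C13H12ClNO.
DoU = (2C + 2 + N − H − X) / 2, where X is the halogen count and O/S are ignored.
    = (2·13 + 2 + 1 − 12 − 1) / 2 = 16 / 2 = 8.

8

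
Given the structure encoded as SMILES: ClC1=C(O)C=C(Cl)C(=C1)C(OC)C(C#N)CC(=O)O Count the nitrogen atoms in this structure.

1

Scan the SMILES for N atoms (remember two-letter symbols like Cl and Br are single atoms).
Nitrogen count: 1.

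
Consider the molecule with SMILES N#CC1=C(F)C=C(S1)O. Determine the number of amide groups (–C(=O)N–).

Scan the SMILES for the amide motif — none present.
Groups that are present: 1 hydroxyl, 1 nitrile.

0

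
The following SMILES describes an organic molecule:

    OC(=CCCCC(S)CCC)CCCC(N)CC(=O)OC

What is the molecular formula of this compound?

C16H31NO3S

Walk through each heavy atom and fill implicit hydrogens from standard valence (C 4, N 3, O 2, S 2, halogen 1):
  atom 1: O, bond orders sum to 1 (valence 2) → 1 H
  atom 2: C, bond orders sum to 4 (valence 4) → 0 H
  atom 3: C, bond orders sum to 3 (valence 4) → 1 H
  atom 4: C, bond orders sum to 2 (valence 4) → 2 H
  atom 5: C, bond orders sum to 2 (valence 4) → 2 H
  atom 6: C, bond orders sum to 2 (valence 4) → 2 H
  atom 7: C, bond orders sum to 3 (valence 4) → 1 H
  atom 8: S, bond orders sum to 1 (valence 2) → 1 H
  atom 9: C, bond orders sum to 2 (valence 4) → 2 H
  atom 10: C, bond orders sum to 2 (valence 4) → 2 H
  atom 11: C, bond orders sum to 1 (valence 4) → 3 H
  atom 12: C, bond orders sum to 2 (valence 4) → 2 H
  atom 13: C, bond orders sum to 2 (valence 4) → 2 H
  atom 14: C, bond orders sum to 2 (valence 4) → 2 H
  atom 15: C, bond orders sum to 3 (valence 4) → 1 H
  atom 16: N, bond orders sum to 1 (valence 3) → 2 H
  atom 17: C, bond orders sum to 2 (valence 4) → 2 H
  atom 18: C, bond orders sum to 4 (valence 4) → 0 H
  atom 19: O, bond orders sum to 2 (valence 2) → 0 H
  atom 20: O, bond orders sum to 2 (valence 2) → 0 H
  atom 21: C, bond orders sum to 1 (valence 4) → 3 H
Totals → C:16, H:31, N:1, O:3, S:1.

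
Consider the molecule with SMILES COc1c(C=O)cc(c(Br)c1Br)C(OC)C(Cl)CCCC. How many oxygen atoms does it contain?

3

Scan the SMILES for O atoms (remember two-letter symbols like Cl and Br are single atoms).
Oxygen count: 3.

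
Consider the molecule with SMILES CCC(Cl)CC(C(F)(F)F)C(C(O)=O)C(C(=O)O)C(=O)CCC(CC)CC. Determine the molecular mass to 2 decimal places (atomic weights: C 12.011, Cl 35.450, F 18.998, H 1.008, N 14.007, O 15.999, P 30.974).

416.86 g/mol

First, the molecular formula is C18H28ClF3O5 (counting implicit H from valence).
  C: 18 × 12.011 = 216.198
  Cl: 1 × 35.450 = 35.450
  F: 3 × 18.998 = 56.994
  H: 28 × 1.008 = 28.224
  O: 5 × 15.999 = 79.995
Sum: 18×12.011 + 1×35.450 + 3×18.998 + 28×1.008 + 5×15.999 = 416.861 → 416.86 g/mol.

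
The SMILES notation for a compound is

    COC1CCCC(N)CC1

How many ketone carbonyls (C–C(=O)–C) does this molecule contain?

0

Scan the SMILES for the ketone motif — none present.
Groups that are present: 1 ether, 1 primary amine.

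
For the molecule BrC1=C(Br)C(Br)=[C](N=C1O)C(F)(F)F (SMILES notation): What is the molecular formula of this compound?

C6HBr3F3NO

Walk through each heavy atom and fill implicit hydrogens from standard valence (C 4, N 3, O 2, S 2, halogen 1):
  atom 1: Br (halogen, monovalent) → 0 H
  atom 2: C, bond orders sum to 4 (valence 4) → 0 H
  atom 3: C, bond orders sum to 4 (valence 4) → 0 H
  atom 4: Br (halogen, monovalent) → 0 H
  atom 5: C, bond orders sum to 4 (valence 4) → 0 H
  atom 6: Br (halogen, monovalent) → 0 H
  atom 7: C with explicit H count 0
  atom 8: N, bond orders sum to 3 (valence 3) → 0 H
  atom 9: C, bond orders sum to 4 (valence 4) → 0 H
  atom 10: O, bond orders sum to 1 (valence 2) → 1 H
  atom 11: C, bond orders sum to 4 (valence 4) → 0 H
  atom 12: F (halogen, monovalent) → 0 H
  atom 13: F (halogen, monovalent) → 0 H
  atom 14: F (halogen, monovalent) → 0 H
Totals → C:6, H:1, Br:3, F:3, N:1, O:1.
In Hill order: C6HBr3F3NO.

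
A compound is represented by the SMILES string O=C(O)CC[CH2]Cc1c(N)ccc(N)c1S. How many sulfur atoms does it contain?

Scan the SMILES for S atoms (remember two-letter symbols like Cl and Br are single atoms).
Sulfur count: 1.

1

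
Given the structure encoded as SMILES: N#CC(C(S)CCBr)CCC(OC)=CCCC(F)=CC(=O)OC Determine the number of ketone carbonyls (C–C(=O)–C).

Scan the SMILES for the ketone motif — none present.
Groups that are present: 2 alkene, 1 ester, 1 ether, 1 nitrile, 1 thiol.

0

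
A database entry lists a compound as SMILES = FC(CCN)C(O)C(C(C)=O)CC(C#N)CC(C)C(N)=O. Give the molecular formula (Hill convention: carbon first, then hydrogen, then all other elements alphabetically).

Walk through each heavy atom and fill implicit hydrogens from standard valence (C 4, N 3, O 2, S 2, halogen 1):
  atom 1: F (halogen, monovalent) → 0 H
  atom 2: C, bond orders sum to 3 (valence 4) → 1 H
  atom 3: C, bond orders sum to 2 (valence 4) → 2 H
  atom 4: C, bond orders sum to 2 (valence 4) → 2 H
  atom 5: N, bond orders sum to 1 (valence 3) → 2 H
  atom 6: C, bond orders sum to 3 (valence 4) → 1 H
  atom 7: O, bond orders sum to 1 (valence 2) → 1 H
  atom 8: C, bond orders sum to 3 (valence 4) → 1 H
  atom 9: C, bond orders sum to 4 (valence 4) → 0 H
  atom 10: C, bond orders sum to 1 (valence 4) → 3 H
  atom 11: O, bond orders sum to 2 (valence 2) → 0 H
  atom 12: C, bond orders sum to 2 (valence 4) → 2 H
  atom 13: C, bond orders sum to 3 (valence 4) → 1 H
  atom 14: C, bond orders sum to 4 (valence 4) → 0 H
  atom 15: N, bond orders sum to 3 (valence 3) → 0 H
  atom 16: C, bond orders sum to 2 (valence 4) → 2 H
  atom 17: C, bond orders sum to 3 (valence 4) → 1 H
  atom 18: C, bond orders sum to 1 (valence 4) → 3 H
  atom 19: C, bond orders sum to 4 (valence 4) → 0 H
  atom 20: N, bond orders sum to 1 (valence 3) → 2 H
  atom 21: O, bond orders sum to 2 (valence 2) → 0 H
Totals → C:14, H:24, F:1, N:3, O:3.
In Hill order: C14H24FN3O3.

C14H24FN3O3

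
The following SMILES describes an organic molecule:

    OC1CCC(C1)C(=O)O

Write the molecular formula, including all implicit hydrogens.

C6H10O3

Walk through each heavy atom and fill implicit hydrogens from standard valence (C 4, N 3, O 2, S 2, halogen 1):
  atom 1: O, bond orders sum to 1 (valence 2) → 1 H
  atom 2: C, bond orders sum to 3 (valence 4) → 1 H
  atom 3: C, bond orders sum to 2 (valence 4) → 2 H
  atom 4: C, bond orders sum to 2 (valence 4) → 2 H
  atom 5: C, bond orders sum to 3 (valence 4) → 1 H
  atom 6: C, bond orders sum to 2 (valence 4) → 2 H
  atom 7: C, bond orders sum to 4 (valence 4) → 0 H
  atom 8: O, bond orders sum to 2 (valence 2) → 0 H
  atom 9: O, bond orders sum to 1 (valence 2) → 1 H
Totals → C:6, H:10, O:3.
In Hill order: C6H10O3.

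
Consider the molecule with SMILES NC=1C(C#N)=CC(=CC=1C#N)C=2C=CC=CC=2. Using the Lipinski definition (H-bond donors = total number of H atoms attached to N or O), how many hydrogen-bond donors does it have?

2

Donors: find every N or O and count the H atoms it carries.
  atom 1 (N): bond orders sum to 1 → 2 H
  atom 5 (N): bond orders sum to 3 → 0 H
  atom 11 (N): bond orders sum to 3 → 0 H
Lipinski HBD = 2.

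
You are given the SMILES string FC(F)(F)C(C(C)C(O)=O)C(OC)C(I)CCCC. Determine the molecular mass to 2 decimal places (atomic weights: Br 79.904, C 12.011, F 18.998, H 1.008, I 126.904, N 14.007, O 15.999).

First, the molecular formula is C12H20F3IO3 (counting implicit H from valence).
  C: 12 × 12.011 = 144.132
  F: 3 × 18.998 = 56.994
  H: 20 × 1.008 = 20.160
  I: 1 × 126.904 = 126.904
  O: 3 × 15.999 = 47.997
Sum: 12×12.011 + 3×18.998 + 20×1.008 + 1×126.904 + 3×15.999 = 396.187 → 396.19 g/mol.

396.19 g/mol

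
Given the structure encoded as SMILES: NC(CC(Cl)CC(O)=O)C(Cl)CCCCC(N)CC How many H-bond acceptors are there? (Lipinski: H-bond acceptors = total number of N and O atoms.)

N atoms: 2; O atoms: 2.
Lipinski HBA = 2 + 2 = 4.

4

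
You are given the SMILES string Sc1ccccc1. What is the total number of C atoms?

Count every carbon token in the SMILES (each C, including those in ring-closure positions and inside branches).
Carbon count: 6.

6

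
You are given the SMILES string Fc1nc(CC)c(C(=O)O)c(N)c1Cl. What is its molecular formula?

Walk through each heavy atom and fill implicit hydrogens from standard valence (C 4, N 3, O 2, S 2, halogen 1); for lowercase aromatic atoms, an aromatic c carries 1 H when it has two neighbours and 0 H with three, and aromatic n carries 0 H:
  atom 1: F (halogen, monovalent) → 0 H
  atom 2: aromatic c, 3 neighbours → 0 H
  atom 3: aromatic n, 2 neighbours → 0 H
  atom 4: aromatic c, 3 neighbours → 0 H
  atom 5: C, bond orders sum to 2 (valence 4) → 2 H
  atom 6: C, bond orders sum to 1 (valence 4) → 3 H
  atom 7: aromatic c, 3 neighbours → 0 H
  atom 8: C, bond orders sum to 4 (valence 4) → 0 H
  atom 9: O, bond orders sum to 2 (valence 2) → 0 H
  atom 10: O, bond orders sum to 1 (valence 2) → 1 H
  atom 11: aromatic c, 3 neighbours → 0 H
  atom 12: N, bond orders sum to 1 (valence 3) → 2 H
  atom 13: aromatic c, 3 neighbours → 0 H
  atom 14: Cl (halogen, monovalent) → 0 H
Totals → C:8, H:8, Cl:1, F:1, N:2, O:2.

C8H8ClFN2O2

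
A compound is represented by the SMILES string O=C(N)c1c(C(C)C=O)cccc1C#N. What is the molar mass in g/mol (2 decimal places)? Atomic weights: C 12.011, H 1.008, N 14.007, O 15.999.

First, the molecular formula is C11H10N2O2 (counting implicit H from valence).
  C: 11 × 12.011 = 132.121
  H: 10 × 1.008 = 10.080
  N: 2 × 14.007 = 28.014
  O: 2 × 15.999 = 31.998
Sum: 11×12.011 + 10×1.008 + 2×14.007 + 2×15.999 = 202.213 → 202.21 g/mol.

202.21 g/mol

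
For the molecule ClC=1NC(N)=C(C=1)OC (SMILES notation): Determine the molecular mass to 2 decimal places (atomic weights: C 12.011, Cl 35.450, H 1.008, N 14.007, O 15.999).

146.57 g/mol

First, the molecular formula is C5H7ClN2O (counting implicit H from valence).
  C: 5 × 12.011 = 60.055
  Cl: 1 × 35.450 = 35.450
  H: 7 × 1.008 = 7.056
  N: 2 × 14.007 = 28.014
  O: 1 × 15.999 = 15.999
Sum: 5×12.011 + 1×35.450 + 7×1.008 + 2×14.007 + 1×15.999 = 146.574 → 146.57 g/mol.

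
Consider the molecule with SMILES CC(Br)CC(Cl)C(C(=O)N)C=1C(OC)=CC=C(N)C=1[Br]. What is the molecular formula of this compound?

C13H17Br2ClN2O2

Walk through each heavy atom and fill implicit hydrogens from standard valence (C 4, N 3, O 2, S 2, halogen 1):
  atom 1: C, bond orders sum to 1 (valence 4) → 3 H
  atom 2: C, bond orders sum to 3 (valence 4) → 1 H
  atom 3: Br (halogen, monovalent) → 0 H
  atom 4: C, bond orders sum to 2 (valence 4) → 2 H
  atom 5: C, bond orders sum to 3 (valence 4) → 1 H
  atom 6: Cl (halogen, monovalent) → 0 H
  atom 7: C, bond orders sum to 3 (valence 4) → 1 H
  atom 8: C, bond orders sum to 4 (valence 4) → 0 H
  atom 9: O, bond orders sum to 2 (valence 2) → 0 H
  atom 10: N, bond orders sum to 1 (valence 3) → 2 H
  atom 11: C, bond orders sum to 4 (valence 4) → 0 H
  atom 12: C, bond orders sum to 4 (valence 4) → 0 H
  atom 13: O, bond orders sum to 2 (valence 2) → 0 H
  atom 14: C, bond orders sum to 1 (valence 4) → 3 H
  atom 15: C, bond orders sum to 3 (valence 4) → 1 H
  atom 16: C, bond orders sum to 3 (valence 4) → 1 H
  atom 17: C, bond orders sum to 4 (valence 4) → 0 H
  atom 18: N, bond orders sum to 1 (valence 3) → 2 H
  atom 19: C, bond orders sum to 4 (valence 4) → 0 H
  atom 20: Br with explicit H count 0
Totals → C:13, H:17, Br:2, Cl:1, N:2, O:2.
In Hill order: C13H17Br2ClN2O2.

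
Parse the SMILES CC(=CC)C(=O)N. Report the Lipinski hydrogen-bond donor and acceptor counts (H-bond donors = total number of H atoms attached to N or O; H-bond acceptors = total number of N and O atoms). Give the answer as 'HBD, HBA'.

2, 2

Donors: find every N or O and count the H atoms it carries.
  atom 6 (O): bond orders sum to 2 → 0 H
  atom 7 (N): bond orders sum to 1 → 2 H
Lipinski HBD = 2.
Acceptors: N atoms = 1, O atoms = 1 → HBA = 2.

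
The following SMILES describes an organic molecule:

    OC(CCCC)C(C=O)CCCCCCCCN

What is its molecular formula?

Walk through each heavy atom and fill implicit hydrogens from standard valence (C 4, N 3, O 2, S 2, halogen 1):
  atom 1: O, bond orders sum to 1 (valence 2) → 1 H
  atom 2: C, bond orders sum to 3 (valence 4) → 1 H
  atom 3: C, bond orders sum to 2 (valence 4) → 2 H
  atom 4: C, bond orders sum to 2 (valence 4) → 2 H
  atom 5: C, bond orders sum to 2 (valence 4) → 2 H
  atom 6: C, bond orders sum to 1 (valence 4) → 3 H
  atom 7: C, bond orders sum to 3 (valence 4) → 1 H
  atom 8: C, bond orders sum to 3 (valence 4) → 1 H
  atom 9: O, bond orders sum to 2 (valence 2) → 0 H
  atom 10: C, bond orders sum to 2 (valence 4) → 2 H
  atom 11: C, bond orders sum to 2 (valence 4) → 2 H
  atom 12: C, bond orders sum to 2 (valence 4) → 2 H
  atom 13: C, bond orders sum to 2 (valence 4) → 2 H
  atom 14: C, bond orders sum to 2 (valence 4) → 2 H
  atom 15: C, bond orders sum to 2 (valence 4) → 2 H
  atom 16: C, bond orders sum to 2 (valence 4) → 2 H
  atom 17: C, bond orders sum to 2 (valence 4) → 2 H
  atom 18: N, bond orders sum to 1 (valence 3) → 2 H
Totals → C:15, H:31, N:1, O:2.

C15H31NO2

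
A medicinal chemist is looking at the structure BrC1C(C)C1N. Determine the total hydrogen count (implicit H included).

8

Walk through each heavy atom and fill implicit hydrogens from standard valence (C 4, N 3, O 2, S 2, halogen 1):
  atom 1: Br (halogen, monovalent) → 0 H
  atom 2: C, bond orders sum to 3 (valence 4) → 1 H
  atom 3: C, bond orders sum to 3 (valence 4) → 1 H
  atom 4: C, bond orders sum to 1 (valence 4) → 3 H
  atom 5: C, bond orders sum to 3 (valence 4) → 1 H
  atom 6: N, bond orders sum to 1 (valence 3) → 2 H
Total hydrogens: 8.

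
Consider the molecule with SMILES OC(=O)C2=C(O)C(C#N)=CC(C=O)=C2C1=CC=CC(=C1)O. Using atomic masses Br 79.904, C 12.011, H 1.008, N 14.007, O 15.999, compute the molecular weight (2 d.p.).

283.24 g/mol

First, the molecular formula is C15H9NO5 (counting implicit H from valence).
  C: 15 × 12.011 = 180.165
  H: 9 × 1.008 = 9.072
  N: 1 × 14.007 = 14.007
  O: 5 × 15.999 = 79.995
Sum: 15×12.011 + 9×1.008 + 1×14.007 + 5×15.999 = 283.239 → 283.24 g/mol.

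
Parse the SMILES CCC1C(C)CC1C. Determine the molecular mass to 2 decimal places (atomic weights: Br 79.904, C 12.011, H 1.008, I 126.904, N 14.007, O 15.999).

First, the molecular formula is C8H16 (counting implicit H from valence).
  C: 8 × 12.011 = 96.088
  H: 16 × 1.008 = 16.128
Sum: 8×12.011 + 16×1.008 = 112.216 → 112.22 g/mol.

112.22 g/mol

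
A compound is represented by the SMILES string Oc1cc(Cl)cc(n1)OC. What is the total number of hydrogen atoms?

6

Walk through each heavy atom and fill implicit hydrogens from standard valence (C 4, N 3, O 2, S 2, halogen 1); for lowercase aromatic atoms, an aromatic c carries 1 H when it has two neighbours and 0 H with three, and aromatic n carries 0 H:
  atom 1: O, bond orders sum to 1 (valence 2) → 1 H
  atom 2: aromatic c, 3 neighbours → 0 H
  atom 3: aromatic c, 2 neighbours → 1 H
  atom 4: aromatic c, 3 neighbours → 0 H
  atom 5: Cl (halogen, monovalent) → 0 H
  atom 6: aromatic c, 2 neighbours → 1 H
  atom 7: aromatic c, 3 neighbours → 0 H
  atom 8: aromatic n, 2 neighbours → 0 H
  atom 9: O, bond orders sum to 2 (valence 2) → 0 H
  atom 10: C, bond orders sum to 1 (valence 4) → 3 H
Total hydrogens: 6.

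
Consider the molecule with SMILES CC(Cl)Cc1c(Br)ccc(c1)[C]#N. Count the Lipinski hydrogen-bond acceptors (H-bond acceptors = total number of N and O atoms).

N atoms: 1; O atoms: 0.
Lipinski HBA = 1 + 0 = 1.

1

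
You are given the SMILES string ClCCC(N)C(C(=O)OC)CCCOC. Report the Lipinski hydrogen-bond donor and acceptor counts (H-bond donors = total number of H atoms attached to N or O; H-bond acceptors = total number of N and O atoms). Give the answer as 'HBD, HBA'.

2, 4

Donors: find every N or O and count the H atoms it carries.
  atom 5 (N): bond orders sum to 1 → 2 H
  atom 8 (O): bond orders sum to 2 → 0 H
  atom 9 (O): bond orders sum to 2 → 0 H
  atom 14 (O): bond orders sum to 2 → 0 H
Lipinski HBD = 2.
Acceptors: N atoms = 1, O atoms = 3 → HBA = 4.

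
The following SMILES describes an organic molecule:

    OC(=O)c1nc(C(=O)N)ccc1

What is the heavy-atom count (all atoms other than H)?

12

Every atom symbol written in the SMILES (organic subset) is one heavy atom; implicit H are not written.
Heavy atoms by element → C:7, N:2, O:3.
Total: 12.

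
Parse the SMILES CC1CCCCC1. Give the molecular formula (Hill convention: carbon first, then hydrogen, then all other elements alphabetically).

Walk through each heavy atom and fill implicit hydrogens from standard valence (C 4, N 3, O 2, S 2, halogen 1):
  atom 1: C, bond orders sum to 1 (valence 4) → 3 H
  atom 2: C, bond orders sum to 3 (valence 4) → 1 H
  atom 3: C, bond orders sum to 2 (valence 4) → 2 H
  atom 4: C, bond orders sum to 2 (valence 4) → 2 H
  atom 5: C, bond orders sum to 2 (valence 4) → 2 H
  atom 6: C, bond orders sum to 2 (valence 4) → 2 H
  atom 7: C, bond orders sum to 2 (valence 4) → 2 H
Totals → C:7, H:14.
In Hill order: C7H14.

C7H14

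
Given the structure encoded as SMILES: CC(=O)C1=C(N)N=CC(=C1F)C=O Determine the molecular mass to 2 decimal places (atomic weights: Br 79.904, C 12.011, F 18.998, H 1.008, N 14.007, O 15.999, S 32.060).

First, the molecular formula is C8H7FN2O2 (counting implicit H from valence).
  C: 8 × 12.011 = 96.088
  F: 1 × 18.998 = 18.998
  H: 7 × 1.008 = 7.056
  N: 2 × 14.007 = 28.014
  O: 2 × 15.999 = 31.998
Sum: 8×12.011 + 1×18.998 + 7×1.008 + 2×14.007 + 2×15.999 = 182.154 → 182.15 g/mol.

182.15 g/mol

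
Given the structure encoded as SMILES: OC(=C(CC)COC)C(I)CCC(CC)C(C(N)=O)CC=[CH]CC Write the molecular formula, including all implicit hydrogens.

C19H34INO3

Walk through each heavy atom and fill implicit hydrogens from standard valence (C 4, N 3, O 2, S 2, halogen 1):
  atom 1: O, bond orders sum to 1 (valence 2) → 1 H
  atom 2: C, bond orders sum to 4 (valence 4) → 0 H
  atom 3: C, bond orders sum to 4 (valence 4) → 0 H
  atom 4: C, bond orders sum to 2 (valence 4) → 2 H
  atom 5: C, bond orders sum to 1 (valence 4) → 3 H
  atom 6: C, bond orders sum to 2 (valence 4) → 2 H
  atom 7: O, bond orders sum to 2 (valence 2) → 0 H
  atom 8: C, bond orders sum to 1 (valence 4) → 3 H
  atom 9: C, bond orders sum to 3 (valence 4) → 1 H
  atom 10: I (halogen, monovalent) → 0 H
  atom 11: C, bond orders sum to 2 (valence 4) → 2 H
  atom 12: C, bond orders sum to 2 (valence 4) → 2 H
  atom 13: C, bond orders sum to 3 (valence 4) → 1 H
  atom 14: C, bond orders sum to 2 (valence 4) → 2 H
  atom 15: C, bond orders sum to 1 (valence 4) → 3 H
  atom 16: C, bond orders sum to 3 (valence 4) → 1 H
  atom 17: C, bond orders sum to 4 (valence 4) → 0 H
  atom 18: N, bond orders sum to 1 (valence 3) → 2 H
  atom 19: O, bond orders sum to 2 (valence 2) → 0 H
  atom 20: C, bond orders sum to 2 (valence 4) → 2 H
  atom 21: C, bond orders sum to 3 (valence 4) → 1 H
  atom 22: C with explicit H count 1
  atom 23: C, bond orders sum to 2 (valence 4) → 2 H
  atom 24: C, bond orders sum to 1 (valence 4) → 3 H
Totals → C:19, H:34, I:1, N:1, O:3.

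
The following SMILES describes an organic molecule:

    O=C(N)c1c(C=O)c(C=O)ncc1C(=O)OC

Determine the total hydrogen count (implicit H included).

Walk through each heavy atom and fill implicit hydrogens from standard valence (C 4, N 3, O 2, S 2, halogen 1); for lowercase aromatic atoms, an aromatic c carries 1 H when it has two neighbours and 0 H with three, and aromatic n carries 0 H:
  atom 1: O, bond orders sum to 2 (valence 2) → 0 H
  atom 2: C, bond orders sum to 4 (valence 4) → 0 H
  atom 3: N, bond orders sum to 1 (valence 3) → 2 H
  atom 4: aromatic c, 3 neighbours → 0 H
  atom 5: aromatic c, 3 neighbours → 0 H
  atom 6: C, bond orders sum to 3 (valence 4) → 1 H
  atom 7: O, bond orders sum to 2 (valence 2) → 0 H
  atom 8: aromatic c, 3 neighbours → 0 H
  atom 9: C, bond orders sum to 3 (valence 4) → 1 H
  atom 10: O, bond orders sum to 2 (valence 2) → 0 H
  atom 11: aromatic n, 2 neighbours → 0 H
  atom 12: aromatic c, 2 neighbours → 1 H
  atom 13: aromatic c, 3 neighbours → 0 H
  atom 14: C, bond orders sum to 4 (valence 4) → 0 H
  atom 15: O, bond orders sum to 2 (valence 2) → 0 H
  atom 16: O, bond orders sum to 2 (valence 2) → 0 H
  atom 17: C, bond orders sum to 1 (valence 4) → 3 H
Total hydrogens: 8.

8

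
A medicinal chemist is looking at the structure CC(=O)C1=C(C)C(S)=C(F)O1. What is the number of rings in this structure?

1

In SMILES, each pair of matching ring-closure digits denotes one ring-closing bond; the number of such bonds equals the number of independent rings.
Ring-closure bonds here: 1.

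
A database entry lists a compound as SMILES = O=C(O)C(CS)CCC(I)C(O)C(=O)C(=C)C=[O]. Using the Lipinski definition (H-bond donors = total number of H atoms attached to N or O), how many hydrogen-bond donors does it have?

Donors: find every N or O and count the H atoms it carries.
  atom 1 (O): bond orders sum to 2 → 0 H
  atom 3 (O): bond orders sum to 1 → 1 H
  atom 12 (O): bond orders sum to 1 → 1 H
  atom 14 (O): bond orders sum to 2 → 0 H
  atom 18 (O): bond orders sum to 2 → 0 H
Lipinski HBD = 2.

2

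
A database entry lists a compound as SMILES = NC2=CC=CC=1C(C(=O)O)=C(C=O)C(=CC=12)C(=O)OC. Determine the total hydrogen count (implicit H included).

11

Walk through each heavy atom and fill implicit hydrogens from standard valence (C 4, N 3, O 2, S 2, halogen 1):
  atom 1: N, bond orders sum to 1 (valence 3) → 2 H
  atom 2: C, bond orders sum to 4 (valence 4) → 0 H
  atom 3: C, bond orders sum to 3 (valence 4) → 1 H
  atom 4: C, bond orders sum to 3 (valence 4) → 1 H
  atom 5: C, bond orders sum to 3 (valence 4) → 1 H
  atom 6: C, bond orders sum to 4 (valence 4) → 0 H
  atom 7: C, bond orders sum to 4 (valence 4) → 0 H
  atom 8: C, bond orders sum to 4 (valence 4) → 0 H
  atom 9: O, bond orders sum to 2 (valence 2) → 0 H
  atom 10: O, bond orders sum to 1 (valence 2) → 1 H
  atom 11: C, bond orders sum to 4 (valence 4) → 0 H
  atom 12: C, bond orders sum to 3 (valence 4) → 1 H
  atom 13: O, bond orders sum to 2 (valence 2) → 0 H
  atom 14: C, bond orders sum to 4 (valence 4) → 0 H
  atom 15: C, bond orders sum to 3 (valence 4) → 1 H
  atom 16: C, bond orders sum to 4 (valence 4) → 0 H
  atom 17: C, bond orders sum to 4 (valence 4) → 0 H
  atom 18: O, bond orders sum to 2 (valence 2) → 0 H
  atom 19: O, bond orders sum to 2 (valence 2) → 0 H
  atom 20: C, bond orders sum to 1 (valence 4) → 3 H
Total hydrogens: 11.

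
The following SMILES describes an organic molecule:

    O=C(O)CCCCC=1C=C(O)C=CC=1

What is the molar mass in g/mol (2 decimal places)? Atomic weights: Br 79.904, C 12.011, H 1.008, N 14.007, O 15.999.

First, the molecular formula is C11H14O3 (counting implicit H from valence).
  C: 11 × 12.011 = 132.121
  H: 14 × 1.008 = 14.112
  O: 3 × 15.999 = 47.997
Sum: 11×12.011 + 14×1.008 + 3×15.999 = 194.230 → 194.23 g/mol.

194.23 g/mol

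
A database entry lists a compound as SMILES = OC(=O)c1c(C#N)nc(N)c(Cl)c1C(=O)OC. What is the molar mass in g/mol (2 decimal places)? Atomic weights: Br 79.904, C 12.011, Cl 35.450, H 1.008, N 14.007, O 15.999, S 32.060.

255.61 g/mol

First, the molecular formula is C9H6ClN3O4 (counting implicit H from valence).
  C: 9 × 12.011 = 108.099
  Cl: 1 × 35.450 = 35.450
  H: 6 × 1.008 = 6.048
  N: 3 × 14.007 = 42.021
  O: 4 × 15.999 = 63.996
Sum: 9×12.011 + 1×35.450 + 6×1.008 + 3×14.007 + 4×15.999 = 255.614 → 255.61 g/mol.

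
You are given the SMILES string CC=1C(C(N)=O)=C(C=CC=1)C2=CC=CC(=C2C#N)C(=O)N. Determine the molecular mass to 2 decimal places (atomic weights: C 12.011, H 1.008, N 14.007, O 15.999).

First, the molecular formula is C16H13N3O2 (counting implicit H from valence).
  C: 16 × 12.011 = 192.176
  H: 13 × 1.008 = 13.104
  N: 3 × 14.007 = 42.021
  O: 2 × 15.999 = 31.998
Sum: 16×12.011 + 13×1.008 + 3×14.007 + 2×15.999 = 279.299 → 279.30 g/mol.

279.30 g/mol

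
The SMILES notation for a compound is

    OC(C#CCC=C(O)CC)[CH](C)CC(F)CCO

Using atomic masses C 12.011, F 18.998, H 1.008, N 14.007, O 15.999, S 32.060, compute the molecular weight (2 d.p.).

First, the molecular formula is C14H23FO3 (counting implicit H from valence).
  C: 14 × 12.011 = 168.154
  F: 1 × 18.998 = 18.998
  H: 23 × 1.008 = 23.184
  O: 3 × 15.999 = 47.997
Sum: 14×12.011 + 1×18.998 + 23×1.008 + 3×15.999 = 258.333 → 258.33 g/mol.

258.33 g/mol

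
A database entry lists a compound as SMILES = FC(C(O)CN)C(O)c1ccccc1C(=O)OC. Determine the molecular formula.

C12H16FNO4

Walk through each heavy atom and fill implicit hydrogens from standard valence (C 4, N 3, O 2, S 2, halogen 1); for lowercase aromatic atoms, an aromatic c carries 1 H when it has two neighbours and 0 H with three, and aromatic n carries 0 H:
  atom 1: F (halogen, monovalent) → 0 H
  atom 2: C, bond orders sum to 3 (valence 4) → 1 H
  atom 3: C, bond orders sum to 3 (valence 4) → 1 H
  atom 4: O, bond orders sum to 1 (valence 2) → 1 H
  atom 5: C, bond orders sum to 2 (valence 4) → 2 H
  atom 6: N, bond orders sum to 1 (valence 3) → 2 H
  atom 7: C, bond orders sum to 3 (valence 4) → 1 H
  atom 8: O, bond orders sum to 1 (valence 2) → 1 H
  atom 9: aromatic c, 3 neighbours → 0 H
  atom 10: aromatic c, 2 neighbours → 1 H
  atom 11: aromatic c, 2 neighbours → 1 H
  atom 12: aromatic c, 2 neighbours → 1 H
  atom 13: aromatic c, 2 neighbours → 1 H
  atom 14: aromatic c, 3 neighbours → 0 H
  atom 15: C, bond orders sum to 4 (valence 4) → 0 H
  atom 16: O, bond orders sum to 2 (valence 2) → 0 H
  atom 17: O, bond orders sum to 2 (valence 2) → 0 H
  atom 18: C, bond orders sum to 1 (valence 4) → 3 H
Totals → C:12, H:16, F:1, N:1, O:4.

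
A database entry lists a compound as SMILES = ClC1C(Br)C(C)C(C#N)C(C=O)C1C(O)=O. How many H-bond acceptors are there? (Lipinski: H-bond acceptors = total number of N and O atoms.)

N atoms: 1; O atoms: 3.
Lipinski HBA = 1 + 3 = 4.

4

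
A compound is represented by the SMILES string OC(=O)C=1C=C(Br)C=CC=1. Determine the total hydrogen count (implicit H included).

5

Walk through each heavy atom and fill implicit hydrogens from standard valence (C 4, N 3, O 2, S 2, halogen 1):
  atom 1: O, bond orders sum to 1 (valence 2) → 1 H
  atom 2: C, bond orders sum to 4 (valence 4) → 0 H
  atom 3: O, bond orders sum to 2 (valence 2) → 0 H
  atom 4: C, bond orders sum to 4 (valence 4) → 0 H
  atom 5: C, bond orders sum to 3 (valence 4) → 1 H
  atom 6: C, bond orders sum to 4 (valence 4) → 0 H
  atom 7: Br (halogen, monovalent) → 0 H
  atom 8: C, bond orders sum to 3 (valence 4) → 1 H
  atom 9: C, bond orders sum to 3 (valence 4) → 1 H
  atom 10: C, bond orders sum to 3 (valence 4) → 1 H
Total hydrogens: 5.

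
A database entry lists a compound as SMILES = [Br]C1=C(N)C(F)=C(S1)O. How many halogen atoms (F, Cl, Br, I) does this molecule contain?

2

Halogen atoms appear at heavy-atom positions 1, 6 (1×Br, 1×F).
Other groups present: 1 hydroxyl, 1 primary amine.
Halogen count: 2.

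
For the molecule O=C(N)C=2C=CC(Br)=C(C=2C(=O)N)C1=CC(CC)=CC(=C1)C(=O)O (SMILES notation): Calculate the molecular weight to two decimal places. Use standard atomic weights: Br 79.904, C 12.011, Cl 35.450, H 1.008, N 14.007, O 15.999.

First, the molecular formula is C17H15BrN2O4 (counting implicit H from valence).
  Br: 1 × 79.904 = 79.904
  C: 17 × 12.011 = 204.187
  H: 15 × 1.008 = 15.120
  N: 2 × 14.007 = 28.014
  O: 4 × 15.999 = 63.996
Sum: 1×79.904 + 17×12.011 + 15×1.008 + 2×14.007 + 4×15.999 = 391.221 → 391.22 g/mol.

391.22 g/mol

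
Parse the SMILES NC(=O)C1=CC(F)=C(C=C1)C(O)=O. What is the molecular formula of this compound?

Walk through each heavy atom and fill implicit hydrogens from standard valence (C 4, N 3, O 2, S 2, halogen 1):
  atom 1: N, bond orders sum to 1 (valence 3) → 2 H
  atom 2: C, bond orders sum to 4 (valence 4) → 0 H
  atom 3: O, bond orders sum to 2 (valence 2) → 0 H
  atom 4: C, bond orders sum to 4 (valence 4) → 0 H
  atom 5: C, bond orders sum to 3 (valence 4) → 1 H
  atom 6: C, bond orders sum to 4 (valence 4) → 0 H
  atom 7: F (halogen, monovalent) → 0 H
  atom 8: C, bond orders sum to 4 (valence 4) → 0 H
  atom 9: C, bond orders sum to 3 (valence 4) → 1 H
  atom 10: C, bond orders sum to 3 (valence 4) → 1 H
  atom 11: C, bond orders sum to 4 (valence 4) → 0 H
  atom 12: O, bond orders sum to 1 (valence 2) → 1 H
  atom 13: O, bond orders sum to 2 (valence 2) → 0 H
Totals → C:8, H:6, F:1, N:1, O:3.
In Hill order: C8H6FNO3.

C8H6FNO3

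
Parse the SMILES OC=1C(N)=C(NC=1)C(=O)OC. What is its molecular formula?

C6H8N2O3

Walk through each heavy atom and fill implicit hydrogens from standard valence (C 4, N 3, O 2, S 2, halogen 1):
  atom 1: O, bond orders sum to 1 (valence 2) → 1 H
  atom 2: C, bond orders sum to 4 (valence 4) → 0 H
  atom 3: C, bond orders sum to 4 (valence 4) → 0 H
  atom 4: N, bond orders sum to 1 (valence 3) → 2 H
  atom 5: C, bond orders sum to 4 (valence 4) → 0 H
  atom 6: N, bond orders sum to 2 (valence 3) → 1 H
  atom 7: C, bond orders sum to 3 (valence 4) → 1 H
  atom 8: C, bond orders sum to 4 (valence 4) → 0 H
  atom 9: O, bond orders sum to 2 (valence 2) → 0 H
  atom 10: O, bond orders sum to 2 (valence 2) → 0 H
  atom 11: C, bond orders sum to 1 (valence 4) → 3 H
Totals → C:6, H:8, N:2, O:3.
In Hill order: C6H8N2O3.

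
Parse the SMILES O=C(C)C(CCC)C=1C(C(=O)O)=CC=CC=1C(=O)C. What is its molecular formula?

Walk through each heavy atom and fill implicit hydrogens from standard valence (C 4, N 3, O 2, S 2, halogen 1):
  atom 1: O, bond orders sum to 2 (valence 2) → 0 H
  atom 2: C, bond orders sum to 4 (valence 4) → 0 H
  atom 3: C, bond orders sum to 1 (valence 4) → 3 H
  atom 4: C, bond orders sum to 3 (valence 4) → 1 H
  atom 5: C, bond orders sum to 2 (valence 4) → 2 H
  atom 6: C, bond orders sum to 2 (valence 4) → 2 H
  atom 7: C, bond orders sum to 1 (valence 4) → 3 H
  atom 8: C, bond orders sum to 4 (valence 4) → 0 H
  atom 9: C, bond orders sum to 4 (valence 4) → 0 H
  atom 10: C, bond orders sum to 4 (valence 4) → 0 H
  atom 11: O, bond orders sum to 2 (valence 2) → 0 H
  atom 12: O, bond orders sum to 1 (valence 2) → 1 H
  atom 13: C, bond orders sum to 3 (valence 4) → 1 H
  atom 14: C, bond orders sum to 3 (valence 4) → 1 H
  atom 15: C, bond orders sum to 3 (valence 4) → 1 H
  atom 16: C, bond orders sum to 4 (valence 4) → 0 H
  atom 17: C, bond orders sum to 4 (valence 4) → 0 H
  atom 18: O, bond orders sum to 2 (valence 2) → 0 H
  atom 19: C, bond orders sum to 1 (valence 4) → 3 H
Totals → C:15, H:18, O:4.

C15H18O4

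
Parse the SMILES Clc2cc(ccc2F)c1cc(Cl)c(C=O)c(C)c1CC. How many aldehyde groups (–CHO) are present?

The aldehyde motif appears at heavy-atom position 14 in the SMILES.
Aldehyde count: 1.

1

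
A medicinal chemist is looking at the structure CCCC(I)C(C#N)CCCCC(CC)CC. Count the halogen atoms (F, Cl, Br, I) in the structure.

Halogen atoms appear at heavy-atom position 5 (1×I).
Other groups present: 1 nitrile.
Halogen count: 1.

1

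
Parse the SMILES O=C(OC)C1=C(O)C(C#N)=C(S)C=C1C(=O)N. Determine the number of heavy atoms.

17

Every atom symbol written in the SMILES (organic subset) is one heavy atom; implicit H are not written.
Heavy atoms by element → C:10, N:2, O:4, S:1.
Total: 17.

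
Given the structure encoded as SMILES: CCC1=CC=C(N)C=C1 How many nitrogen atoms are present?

Scan the SMILES for N atoms (remember two-letter symbols like Cl and Br are single atoms).
Nitrogen count: 1.

1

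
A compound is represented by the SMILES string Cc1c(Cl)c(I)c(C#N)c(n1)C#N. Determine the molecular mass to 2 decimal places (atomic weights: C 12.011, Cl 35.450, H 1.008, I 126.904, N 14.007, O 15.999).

First, the molecular formula is C8H3ClIN3 (counting implicit H from valence).
  C: 8 × 12.011 = 96.088
  Cl: 1 × 35.450 = 35.450
  H: 3 × 1.008 = 3.024
  I: 1 × 126.904 = 126.904
  N: 3 × 14.007 = 42.021
Sum: 8×12.011 + 1×35.450 + 3×1.008 + 1×126.904 + 3×14.007 = 303.487 → 303.49 g/mol.

303.49 g/mol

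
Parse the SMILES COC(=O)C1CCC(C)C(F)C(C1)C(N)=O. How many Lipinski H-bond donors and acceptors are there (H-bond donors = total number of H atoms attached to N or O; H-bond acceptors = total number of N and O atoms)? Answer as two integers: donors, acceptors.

Donors: find every N or O and count the H atoms it carries.
  atom 2 (O): bond orders sum to 2 → 0 H
  atom 4 (O): bond orders sum to 2 → 0 H
  atom 15 (N): bond orders sum to 1 → 2 H
  atom 16 (O): bond orders sum to 2 → 0 H
Lipinski HBD = 2.
Acceptors: N atoms = 1, O atoms = 3 → HBA = 4.

2, 4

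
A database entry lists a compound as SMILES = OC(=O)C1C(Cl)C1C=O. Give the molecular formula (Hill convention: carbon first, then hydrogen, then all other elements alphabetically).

C5H5ClO3

Walk through each heavy atom and fill implicit hydrogens from standard valence (C 4, N 3, O 2, S 2, halogen 1):
  atom 1: O, bond orders sum to 1 (valence 2) → 1 H
  atom 2: C, bond orders sum to 4 (valence 4) → 0 H
  atom 3: O, bond orders sum to 2 (valence 2) → 0 H
  atom 4: C, bond orders sum to 3 (valence 4) → 1 H
  atom 5: C, bond orders sum to 3 (valence 4) → 1 H
  atom 6: Cl (halogen, monovalent) → 0 H
  atom 7: C, bond orders sum to 3 (valence 4) → 1 H
  atom 8: C, bond orders sum to 3 (valence 4) → 1 H
  atom 9: O, bond orders sum to 2 (valence 2) → 0 H
Totals → C:5, H:5, Cl:1, O:3.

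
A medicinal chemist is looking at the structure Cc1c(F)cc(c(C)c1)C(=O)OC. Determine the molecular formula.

C10H11FO2

Walk through each heavy atom and fill implicit hydrogens from standard valence (C 4, N 3, O 2, S 2, halogen 1); for lowercase aromatic atoms, an aromatic c carries 1 H when it has two neighbours and 0 H with three, and aromatic n carries 0 H:
  atom 1: C, bond orders sum to 1 (valence 4) → 3 H
  atom 2: aromatic c, 3 neighbours → 0 H
  atom 3: aromatic c, 3 neighbours → 0 H
  atom 4: F (halogen, monovalent) → 0 H
  atom 5: aromatic c, 2 neighbours → 1 H
  atom 6: aromatic c, 3 neighbours → 0 H
  atom 7: aromatic c, 3 neighbours → 0 H
  atom 8: C, bond orders sum to 1 (valence 4) → 3 H
  atom 9: aromatic c, 2 neighbours → 1 H
  atom 10: C, bond orders sum to 4 (valence 4) → 0 H
  atom 11: O, bond orders sum to 2 (valence 2) → 0 H
  atom 12: O, bond orders sum to 2 (valence 2) → 0 H
  atom 13: C, bond orders sum to 1 (valence 4) → 3 H
Totals → C:10, H:11, F:1, O:2.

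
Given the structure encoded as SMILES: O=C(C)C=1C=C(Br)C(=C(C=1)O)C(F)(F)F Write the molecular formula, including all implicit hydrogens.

C9H6BrF3O2

Walk through each heavy atom and fill implicit hydrogens from standard valence (C 4, N 3, O 2, S 2, halogen 1):
  atom 1: O, bond orders sum to 2 (valence 2) → 0 H
  atom 2: C, bond orders sum to 4 (valence 4) → 0 H
  atom 3: C, bond orders sum to 1 (valence 4) → 3 H
  atom 4: C, bond orders sum to 4 (valence 4) → 0 H
  atom 5: C, bond orders sum to 3 (valence 4) → 1 H
  atom 6: C, bond orders sum to 4 (valence 4) → 0 H
  atom 7: Br (halogen, monovalent) → 0 H
  atom 8: C, bond orders sum to 4 (valence 4) → 0 H
  atom 9: C, bond orders sum to 4 (valence 4) → 0 H
  atom 10: C, bond orders sum to 3 (valence 4) → 1 H
  atom 11: O, bond orders sum to 1 (valence 2) → 1 H
  atom 12: C, bond orders sum to 4 (valence 4) → 0 H
  atom 13: F (halogen, monovalent) → 0 H
  atom 14: F (halogen, monovalent) → 0 H
  atom 15: F (halogen, monovalent) → 0 H
Totals → C:9, H:6, Br:1, F:3, O:2.
In Hill order: C9H6BrF3O2.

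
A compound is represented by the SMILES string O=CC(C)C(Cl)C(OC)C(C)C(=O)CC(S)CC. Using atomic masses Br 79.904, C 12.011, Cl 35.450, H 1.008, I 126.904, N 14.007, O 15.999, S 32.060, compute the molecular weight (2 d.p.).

294.83 g/mol

First, the molecular formula is C13H23ClO3S (counting implicit H from valence).
  C: 13 × 12.011 = 156.143
  Cl: 1 × 35.450 = 35.450
  H: 23 × 1.008 = 23.184
  O: 3 × 15.999 = 47.997
  S: 1 × 32.060 = 32.060
Sum: 13×12.011 + 1×35.450 + 23×1.008 + 3×15.999 + 1×32.060 = 294.834 → 294.83 g/mol.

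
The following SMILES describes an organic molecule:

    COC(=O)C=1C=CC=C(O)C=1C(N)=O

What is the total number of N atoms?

1

Scan the SMILES for N atoms (remember two-letter symbols like Cl and Br are single atoms).
Nitrogen count: 1.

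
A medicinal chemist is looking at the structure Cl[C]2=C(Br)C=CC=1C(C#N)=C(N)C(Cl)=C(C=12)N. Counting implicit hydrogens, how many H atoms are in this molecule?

6

Walk through each heavy atom and fill implicit hydrogens from standard valence (C 4, N 3, O 2, S 2, halogen 1):
  atom 1: Cl (halogen, monovalent) → 0 H
  atom 2: C with explicit H count 0
  atom 3: C, bond orders sum to 4 (valence 4) → 0 H
  atom 4: Br (halogen, monovalent) → 0 H
  atom 5: C, bond orders sum to 3 (valence 4) → 1 H
  atom 6: C, bond orders sum to 3 (valence 4) → 1 H
  atom 7: C, bond orders sum to 4 (valence 4) → 0 H
  atom 8: C, bond orders sum to 4 (valence 4) → 0 H
  atom 9: C, bond orders sum to 4 (valence 4) → 0 H
  atom 10: N, bond orders sum to 3 (valence 3) → 0 H
  atom 11: C, bond orders sum to 4 (valence 4) → 0 H
  atom 12: N, bond orders sum to 1 (valence 3) → 2 H
  atom 13: C, bond orders sum to 4 (valence 4) → 0 H
  atom 14: Cl (halogen, monovalent) → 0 H
  atom 15: C, bond orders sum to 4 (valence 4) → 0 H
  atom 16: C, bond orders sum to 4 (valence 4) → 0 H
  atom 17: N, bond orders sum to 1 (valence 3) → 2 H
Total hydrogens: 6.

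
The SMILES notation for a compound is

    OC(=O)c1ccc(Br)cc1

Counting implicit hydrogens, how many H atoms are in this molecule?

Walk through each heavy atom and fill implicit hydrogens from standard valence (C 4, N 3, O 2, S 2, halogen 1); for lowercase aromatic atoms, an aromatic c carries 1 H when it has two neighbours and 0 H with three, and aromatic n carries 0 H:
  atom 1: O, bond orders sum to 1 (valence 2) → 1 H
  atom 2: C, bond orders sum to 4 (valence 4) → 0 H
  atom 3: O, bond orders sum to 2 (valence 2) → 0 H
  atom 4: aromatic c, 3 neighbours → 0 H
  atom 5: aromatic c, 2 neighbours → 1 H
  atom 6: aromatic c, 2 neighbours → 1 H
  atom 7: aromatic c, 3 neighbours → 0 H
  atom 8: Br (halogen, monovalent) → 0 H
  atom 9: aromatic c, 2 neighbours → 1 H
  atom 10: aromatic c, 2 neighbours → 1 H
Total hydrogens: 5.

5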